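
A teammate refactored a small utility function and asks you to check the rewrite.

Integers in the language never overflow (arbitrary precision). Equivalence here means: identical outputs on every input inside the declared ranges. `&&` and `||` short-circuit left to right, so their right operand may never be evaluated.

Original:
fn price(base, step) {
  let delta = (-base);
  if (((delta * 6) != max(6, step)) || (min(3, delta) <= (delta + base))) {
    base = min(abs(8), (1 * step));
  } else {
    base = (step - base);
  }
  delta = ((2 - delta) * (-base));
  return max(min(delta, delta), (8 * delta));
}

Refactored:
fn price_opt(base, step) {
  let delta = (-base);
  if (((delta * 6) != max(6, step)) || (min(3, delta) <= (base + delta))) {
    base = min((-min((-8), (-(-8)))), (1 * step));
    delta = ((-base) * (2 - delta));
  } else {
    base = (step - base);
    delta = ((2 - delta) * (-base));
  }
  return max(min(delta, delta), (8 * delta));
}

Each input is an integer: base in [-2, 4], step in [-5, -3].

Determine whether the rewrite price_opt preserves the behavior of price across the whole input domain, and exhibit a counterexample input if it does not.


Equivalent — the differences include min/max/abs usage differs, plus statement counts differ, plus constant usage differs, plus arithmetic usage differs, yet no declared input distinguishes the two.
As a probe, take base=-2, step=-5: price runs delta=2, then (((delta * 6) != max(6, step)) || (min(3, delta) <= (delta + base))) is true, then base=-5, then delta=0, then returns 0; price_opt runs delta=2, then (((delta * 6) != max(6, step)) || (min(3, delta) <= (base + delta))) is true, then base=-5, then delta=0, then returns 0; both end at 0.
An exhaustive pass over the 21 declared inputs shows identical outputs.
verdict: equivalent


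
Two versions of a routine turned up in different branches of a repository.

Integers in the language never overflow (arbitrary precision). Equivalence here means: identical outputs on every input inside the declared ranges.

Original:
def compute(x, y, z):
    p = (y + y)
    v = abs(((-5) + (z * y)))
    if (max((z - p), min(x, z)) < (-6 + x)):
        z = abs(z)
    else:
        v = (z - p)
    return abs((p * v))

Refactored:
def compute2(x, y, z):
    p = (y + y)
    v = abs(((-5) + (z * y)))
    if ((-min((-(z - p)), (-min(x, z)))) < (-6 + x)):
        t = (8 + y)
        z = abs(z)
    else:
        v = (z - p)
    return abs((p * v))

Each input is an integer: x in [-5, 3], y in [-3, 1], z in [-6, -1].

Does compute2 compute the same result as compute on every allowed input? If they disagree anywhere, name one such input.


Although local variable names differ, min/max/abs usage differs, constant usage differs, arithmetic usage differs, statement counts differ, 270/270 inputs agree.
verdict: equivalent


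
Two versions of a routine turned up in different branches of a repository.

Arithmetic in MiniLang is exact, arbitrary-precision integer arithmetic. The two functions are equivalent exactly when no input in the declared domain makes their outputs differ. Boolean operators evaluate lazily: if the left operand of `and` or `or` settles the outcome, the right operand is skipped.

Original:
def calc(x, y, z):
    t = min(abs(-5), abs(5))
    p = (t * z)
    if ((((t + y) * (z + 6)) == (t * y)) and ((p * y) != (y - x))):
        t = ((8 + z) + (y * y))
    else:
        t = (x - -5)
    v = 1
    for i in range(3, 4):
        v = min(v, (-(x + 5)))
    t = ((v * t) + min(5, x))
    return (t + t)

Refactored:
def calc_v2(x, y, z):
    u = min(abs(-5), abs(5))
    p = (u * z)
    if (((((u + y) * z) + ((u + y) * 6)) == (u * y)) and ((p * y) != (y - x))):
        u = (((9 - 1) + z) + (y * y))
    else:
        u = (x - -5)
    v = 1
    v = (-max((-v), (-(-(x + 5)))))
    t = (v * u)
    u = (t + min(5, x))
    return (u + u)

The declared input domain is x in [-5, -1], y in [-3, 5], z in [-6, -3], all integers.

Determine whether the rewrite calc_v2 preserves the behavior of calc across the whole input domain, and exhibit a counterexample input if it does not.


Comparing the listings, the differences include: loop structure differs; constant usage differs; local variable names differ; min/max/abs usage differs; arithmetic usage differs.
Tracing x=-2, y=-2, z=-4: calc: t=5, then p=-20, then ((((t + y) * (z + 6)) == (t * y)) and ((p * y) != (y - x))) is false, then t=3, then v=1, then (i=3), then v=-3, then t=-11, then returns -22 | calc_v2: u=5, then p=-20, then (((((u + y) * z) + ((u + y) * 6)) == (u * y)) and ((p * y) != (y - x))) is false, then u=3, then v=1, then v=-3, then t=-9, then u=-11, then returns -22 — matching result -22.
Every one of the 180 inputs gives matching results.
verdict: equivalent


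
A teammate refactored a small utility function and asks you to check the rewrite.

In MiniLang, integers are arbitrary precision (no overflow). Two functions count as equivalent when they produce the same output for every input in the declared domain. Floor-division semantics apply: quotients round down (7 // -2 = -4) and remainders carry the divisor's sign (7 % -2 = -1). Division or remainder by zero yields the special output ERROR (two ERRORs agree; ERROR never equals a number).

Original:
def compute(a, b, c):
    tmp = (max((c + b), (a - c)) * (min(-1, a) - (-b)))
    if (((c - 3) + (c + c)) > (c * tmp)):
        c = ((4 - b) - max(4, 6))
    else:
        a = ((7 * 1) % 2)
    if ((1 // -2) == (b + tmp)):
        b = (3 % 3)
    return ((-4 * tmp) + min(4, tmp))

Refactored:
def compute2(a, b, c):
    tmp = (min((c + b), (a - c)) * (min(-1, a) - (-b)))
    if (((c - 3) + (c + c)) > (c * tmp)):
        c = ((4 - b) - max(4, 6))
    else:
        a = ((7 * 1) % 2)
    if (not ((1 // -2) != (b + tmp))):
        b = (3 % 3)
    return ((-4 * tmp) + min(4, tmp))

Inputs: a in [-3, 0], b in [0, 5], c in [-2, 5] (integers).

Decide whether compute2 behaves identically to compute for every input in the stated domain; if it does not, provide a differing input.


These are not equivalent — on a=-3, b=0, c=-2 the outputs split (-9 vs -20).
compute: tmp = 3; (((c - 3) + (c + c)) > (c * tmp)) -> false; a = 1; ((1 // -2) == (b + tmp)) -> false; return -9
compute2: tmp = 6; (((c - 3) + (c + c)) > (c * tmp)) -> true; c = -2; (not ((1 // -2) != (b + tmp))) -> false; return -20
verdict: not equivalent; witness: a=-3, b=0, c=-2


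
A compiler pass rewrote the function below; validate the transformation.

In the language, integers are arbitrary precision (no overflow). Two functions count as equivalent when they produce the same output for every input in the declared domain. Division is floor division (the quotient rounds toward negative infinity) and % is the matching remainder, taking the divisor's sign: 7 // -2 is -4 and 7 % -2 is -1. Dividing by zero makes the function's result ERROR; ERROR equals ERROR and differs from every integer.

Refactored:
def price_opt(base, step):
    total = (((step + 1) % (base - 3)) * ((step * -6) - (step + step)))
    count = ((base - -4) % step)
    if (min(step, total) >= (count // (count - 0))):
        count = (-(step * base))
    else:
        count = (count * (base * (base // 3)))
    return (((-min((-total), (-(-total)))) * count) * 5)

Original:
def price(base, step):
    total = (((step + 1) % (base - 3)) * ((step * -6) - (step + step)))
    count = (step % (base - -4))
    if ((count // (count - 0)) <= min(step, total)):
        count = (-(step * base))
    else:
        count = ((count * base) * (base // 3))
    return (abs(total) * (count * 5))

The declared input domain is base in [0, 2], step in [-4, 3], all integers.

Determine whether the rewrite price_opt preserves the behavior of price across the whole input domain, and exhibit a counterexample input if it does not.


Input base=0, step=-2: 0 from price versus ERROR from price_opt.
verdict: not equivalent; witness: base=0, step=-2


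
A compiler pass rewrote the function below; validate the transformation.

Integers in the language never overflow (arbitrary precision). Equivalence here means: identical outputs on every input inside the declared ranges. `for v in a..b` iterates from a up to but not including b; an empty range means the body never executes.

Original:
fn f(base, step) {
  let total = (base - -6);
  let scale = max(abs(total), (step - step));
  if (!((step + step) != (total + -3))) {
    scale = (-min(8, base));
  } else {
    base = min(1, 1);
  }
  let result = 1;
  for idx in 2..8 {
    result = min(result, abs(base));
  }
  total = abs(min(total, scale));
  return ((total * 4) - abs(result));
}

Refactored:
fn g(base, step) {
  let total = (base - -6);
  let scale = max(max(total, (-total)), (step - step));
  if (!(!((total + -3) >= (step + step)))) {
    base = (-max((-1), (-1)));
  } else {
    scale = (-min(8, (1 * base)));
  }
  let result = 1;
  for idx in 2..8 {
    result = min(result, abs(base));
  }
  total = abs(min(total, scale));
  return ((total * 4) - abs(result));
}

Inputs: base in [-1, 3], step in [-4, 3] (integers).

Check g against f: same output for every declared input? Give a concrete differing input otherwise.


The rewrite breaks on base=-1, step=1, where the results are 3 and 19.
f: total becomes 5; next scale becomes 5; next (!((step + step) != (total + -3))) evaluates to true; next scale becomes 1; next result becomes 1; next at idx=2:; next result becomes 1; next at idx=3:; next result becomes 1; next at idx=4:; next result becomes 1; next at idx=5:; next result becomes 1; next at idx=6:; next result becomes 1; next at idx=7:; next result becomes 1; next total becomes 1; next final value 3
g: total becomes 5; next scale becomes 5; next (!(!((total + -3) >= (step + step)))) evaluates to true; next base becomes 1; next result becomes 1; next at idx=2:; next result becomes 1; next at idx=3:; next result becomes 1; next at idx=4:; next result becomes 1; next at idx=5:; next result becomes 1; next at idx=6:; next result becomes 1; next at idx=7:; next result becomes 1; next total becomes 5; next final value 19
verdict: not equivalent; witness: base=-1, step=1


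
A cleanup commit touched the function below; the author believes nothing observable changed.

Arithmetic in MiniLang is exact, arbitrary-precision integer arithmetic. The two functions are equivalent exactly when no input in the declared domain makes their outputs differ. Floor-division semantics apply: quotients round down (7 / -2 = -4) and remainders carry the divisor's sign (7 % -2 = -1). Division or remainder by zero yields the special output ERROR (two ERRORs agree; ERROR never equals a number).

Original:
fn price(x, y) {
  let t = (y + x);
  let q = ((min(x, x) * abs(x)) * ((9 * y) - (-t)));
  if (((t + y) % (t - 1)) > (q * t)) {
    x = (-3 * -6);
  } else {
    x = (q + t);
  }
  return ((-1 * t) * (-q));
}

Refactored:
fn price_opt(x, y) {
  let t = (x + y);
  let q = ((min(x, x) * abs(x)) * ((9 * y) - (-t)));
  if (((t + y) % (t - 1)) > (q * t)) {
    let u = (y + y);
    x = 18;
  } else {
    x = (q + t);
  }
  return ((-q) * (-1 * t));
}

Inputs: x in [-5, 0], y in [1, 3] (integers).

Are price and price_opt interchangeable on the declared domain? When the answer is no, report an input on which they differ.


Side by side, the visible changes include: arithmetic usage differs; statement counts differ; local variable names differ; constant usage differs.
Spot check at x=-2, y=2 — price: t=0, then q=-72, then (((t + y) % (t - 1)) > (q * t)) is false, then x=-72, then returns 0. price_opt: t=0, then q=-72, then (((t + y) % (t - 1)) > (q * t)) is false, then x=-72, then returns 0. Both give 0.
Sweeping the whole domain (18 inputs) finds no disagreement.
verdict: equivalent


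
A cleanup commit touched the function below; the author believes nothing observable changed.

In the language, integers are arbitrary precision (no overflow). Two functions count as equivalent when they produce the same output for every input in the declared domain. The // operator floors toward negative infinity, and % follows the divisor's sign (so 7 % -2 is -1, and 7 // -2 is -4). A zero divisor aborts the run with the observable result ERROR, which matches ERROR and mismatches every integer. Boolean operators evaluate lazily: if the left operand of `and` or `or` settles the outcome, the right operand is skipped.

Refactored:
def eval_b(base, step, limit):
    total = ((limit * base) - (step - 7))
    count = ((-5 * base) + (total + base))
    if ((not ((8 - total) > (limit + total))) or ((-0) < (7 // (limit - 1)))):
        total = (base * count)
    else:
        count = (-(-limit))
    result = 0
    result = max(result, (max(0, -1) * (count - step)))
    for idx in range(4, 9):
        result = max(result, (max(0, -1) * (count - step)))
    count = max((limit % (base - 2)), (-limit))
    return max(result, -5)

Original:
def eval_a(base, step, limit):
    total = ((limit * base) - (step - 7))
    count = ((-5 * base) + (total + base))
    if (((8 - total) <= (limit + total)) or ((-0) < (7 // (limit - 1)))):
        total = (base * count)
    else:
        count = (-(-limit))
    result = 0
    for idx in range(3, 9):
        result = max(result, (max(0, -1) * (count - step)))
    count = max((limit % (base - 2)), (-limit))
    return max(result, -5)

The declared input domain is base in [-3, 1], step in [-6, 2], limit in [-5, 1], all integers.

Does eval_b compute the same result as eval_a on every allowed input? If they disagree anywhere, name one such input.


The two are interchangeable: arithmetic usage differs, loop structure differs, statement counts differ, constant usage differs, min/max/abs usage differs, comparison usage differs, boolean connective usage differs, and every declared input agrees.
Spot check at base=1, step=-5, limit=0 — eval_a: total becomes 12; next count becomes 8; next (((8 - total) <= (limit + total)) or ((-0) < (7 // (limit - 1)))) evaluates to true; next total becomes 8; next result becomes 0; next at idx=3:; next result becomes 0; next at idx=4:; next result becomes 0; next at idx=5:; next result becomes 0; next at idx=6:; next result becomes 0; next at idx=7:; next result becomes 0; next at idx=8:; next result becomes 0; next count becomes 0; next final value 0. eval_b: total becomes 12; next count becomes 8; next ((not ((8 - total) > (limit + total))) or ((-0) < (7 // (limit - 1)))) evaluates to true; next total becomes 8; next result becomes 0; next result becomes 0; next at idx=4:; next result becomes 0; next at idx=5:; next result becomes 0; next at idx=6:; next result becomes 0; next at idx=7:; next result becomes 0; next at idx=8:; next result becomes 0; next count becomes 0; next final value 0. Both give 0.
Across all 315 domain points the two functions coincide.
verdict: equivalent


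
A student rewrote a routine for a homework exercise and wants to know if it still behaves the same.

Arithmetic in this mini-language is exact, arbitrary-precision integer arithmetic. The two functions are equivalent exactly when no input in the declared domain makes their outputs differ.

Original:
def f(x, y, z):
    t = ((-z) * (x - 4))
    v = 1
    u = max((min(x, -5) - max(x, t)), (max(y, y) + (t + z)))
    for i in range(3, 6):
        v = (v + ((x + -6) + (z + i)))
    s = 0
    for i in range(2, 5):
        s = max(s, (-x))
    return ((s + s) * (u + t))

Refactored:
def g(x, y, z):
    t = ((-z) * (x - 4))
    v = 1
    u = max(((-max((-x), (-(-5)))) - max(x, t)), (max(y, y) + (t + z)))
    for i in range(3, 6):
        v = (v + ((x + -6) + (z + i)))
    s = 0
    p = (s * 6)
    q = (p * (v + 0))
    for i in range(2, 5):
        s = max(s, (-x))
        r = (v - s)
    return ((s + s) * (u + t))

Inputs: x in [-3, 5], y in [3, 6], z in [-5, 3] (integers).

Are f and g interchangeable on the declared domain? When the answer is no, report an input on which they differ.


Side by side, the visible changes include: constant usage differs; also min/max/abs usage differs; also arithmetic usage differs; also statement counts differ; also local variable names differ.
As a probe, take x=1, y=6, z=-4: f runs t = -12; v = 1; u = -6; [i=3]; v = -5; [i=4]; v = -10; [i=5]; v = -14; s = 0; [i=2]; s = 0; [i=3]; s = 0; [i=4]; s = 0; return 0; g runs t = -12; v = 1; u = -6; [i=3]; v = -5; [i=4]; v = -10; [i=5]; v = -14; s = 0; p = 0; q = 0; [i=2]; s = 0; r = -14; [i=3]; s = 0; r = -14; [i=4]; s = 0; r = -14; return 0; both end at 0.
Sweeping the whole domain (324 inputs) finds no disagreement.
verdict: equivalent


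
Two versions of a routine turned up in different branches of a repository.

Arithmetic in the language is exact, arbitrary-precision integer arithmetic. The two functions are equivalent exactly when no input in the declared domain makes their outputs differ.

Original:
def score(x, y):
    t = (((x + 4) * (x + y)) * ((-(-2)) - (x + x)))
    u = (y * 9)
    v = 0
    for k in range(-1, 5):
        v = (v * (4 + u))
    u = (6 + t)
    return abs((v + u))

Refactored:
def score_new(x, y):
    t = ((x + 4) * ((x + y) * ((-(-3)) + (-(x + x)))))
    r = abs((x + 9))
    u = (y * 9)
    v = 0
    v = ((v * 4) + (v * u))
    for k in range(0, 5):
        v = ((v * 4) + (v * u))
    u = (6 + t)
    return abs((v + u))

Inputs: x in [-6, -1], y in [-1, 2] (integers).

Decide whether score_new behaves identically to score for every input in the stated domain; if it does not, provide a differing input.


The rewrite breaks on x=-6, y=-1, where the results are 202 and 216.
score: t becomes 196; next u becomes -9; next v becomes 0; next at k=-1:; next v becomes 0; next at k=0:; next v becomes 0; next at k=1:; next v becomes 0; next at k=2:; next v becomes 0; next at k=3:; next v becomes 0; next at k=4:; next v becomes 0; next u becomes 202; next final value 202
score_new: t becomes 210; next r becomes 3; next u becomes -9; next v becomes 0; next v becomes 0; next at k=0:; next v becomes 0; next at k=1:; next v becomes 0; next at k=2:; next v becomes 0; next at k=3:; next v becomes 0; next at k=4:; next v becomes 0; next u becomes 216; next final value 216
verdict: not equivalent; witness: x=-6, y=-1


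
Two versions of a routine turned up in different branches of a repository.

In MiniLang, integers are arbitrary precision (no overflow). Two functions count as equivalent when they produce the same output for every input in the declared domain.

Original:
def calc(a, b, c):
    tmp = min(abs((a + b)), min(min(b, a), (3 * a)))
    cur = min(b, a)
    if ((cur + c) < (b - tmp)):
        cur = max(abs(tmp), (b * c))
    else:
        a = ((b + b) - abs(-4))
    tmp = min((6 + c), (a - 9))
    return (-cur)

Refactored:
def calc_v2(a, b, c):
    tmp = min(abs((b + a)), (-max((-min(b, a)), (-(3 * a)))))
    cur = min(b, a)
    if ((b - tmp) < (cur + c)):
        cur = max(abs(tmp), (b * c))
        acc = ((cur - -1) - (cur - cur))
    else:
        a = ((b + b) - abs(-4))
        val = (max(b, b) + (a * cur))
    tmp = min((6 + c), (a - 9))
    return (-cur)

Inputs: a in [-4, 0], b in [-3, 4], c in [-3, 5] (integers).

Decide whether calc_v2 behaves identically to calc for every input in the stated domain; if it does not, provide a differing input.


These are not equivalent — on a=-4, b=-3, c=-3 the outputs split (-12 vs 4).
calc: tmp becomes -12; next cur becomes -4; next ((cur + c) < (b - tmp)) evaluates to true; next cur becomes 12; next tmp becomes -13; next final value -12
calc_v2: tmp becomes -12; next cur becomes -4; next ((b - tmp) < (cur + c)) evaluates to false; next a becomes -10; next val becomes 37; next tmp becomes -19; next final value 4
verdict: not equivalent; witness: a=-4, b=-3, c=-3


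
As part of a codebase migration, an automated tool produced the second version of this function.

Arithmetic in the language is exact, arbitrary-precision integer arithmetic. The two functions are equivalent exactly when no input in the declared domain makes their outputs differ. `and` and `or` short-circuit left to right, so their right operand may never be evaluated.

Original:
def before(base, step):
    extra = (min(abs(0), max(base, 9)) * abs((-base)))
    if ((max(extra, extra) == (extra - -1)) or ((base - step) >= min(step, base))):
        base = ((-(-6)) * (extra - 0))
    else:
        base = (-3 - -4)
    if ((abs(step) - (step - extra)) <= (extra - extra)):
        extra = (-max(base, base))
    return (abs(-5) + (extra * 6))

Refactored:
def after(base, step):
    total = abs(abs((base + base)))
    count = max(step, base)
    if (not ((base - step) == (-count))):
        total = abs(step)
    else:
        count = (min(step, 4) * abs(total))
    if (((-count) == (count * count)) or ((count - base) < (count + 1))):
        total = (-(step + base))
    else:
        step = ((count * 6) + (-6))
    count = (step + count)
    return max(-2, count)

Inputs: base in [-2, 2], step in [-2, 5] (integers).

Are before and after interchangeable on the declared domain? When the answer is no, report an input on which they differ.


Not equivalent: base=-2, step=-2 separates them (5 vs -2).
before: extra := 0 | ((max(extra, extra) == (extra - -1)) or ((base - step) >= min(step, base))): true | base := 0 | ((abs(step) - (step - extra)) <= (extra - extra)): false | result 5
after: total := 4 | count := -2 | (not ((base - step) == (-count))): true | total := 2 | (((-count) == (count * count)) or ((count - base) < (count + 1))): false | step := -18 | count := -20 | result -2
verdict: not equivalent; witness: base=-2, step=-2


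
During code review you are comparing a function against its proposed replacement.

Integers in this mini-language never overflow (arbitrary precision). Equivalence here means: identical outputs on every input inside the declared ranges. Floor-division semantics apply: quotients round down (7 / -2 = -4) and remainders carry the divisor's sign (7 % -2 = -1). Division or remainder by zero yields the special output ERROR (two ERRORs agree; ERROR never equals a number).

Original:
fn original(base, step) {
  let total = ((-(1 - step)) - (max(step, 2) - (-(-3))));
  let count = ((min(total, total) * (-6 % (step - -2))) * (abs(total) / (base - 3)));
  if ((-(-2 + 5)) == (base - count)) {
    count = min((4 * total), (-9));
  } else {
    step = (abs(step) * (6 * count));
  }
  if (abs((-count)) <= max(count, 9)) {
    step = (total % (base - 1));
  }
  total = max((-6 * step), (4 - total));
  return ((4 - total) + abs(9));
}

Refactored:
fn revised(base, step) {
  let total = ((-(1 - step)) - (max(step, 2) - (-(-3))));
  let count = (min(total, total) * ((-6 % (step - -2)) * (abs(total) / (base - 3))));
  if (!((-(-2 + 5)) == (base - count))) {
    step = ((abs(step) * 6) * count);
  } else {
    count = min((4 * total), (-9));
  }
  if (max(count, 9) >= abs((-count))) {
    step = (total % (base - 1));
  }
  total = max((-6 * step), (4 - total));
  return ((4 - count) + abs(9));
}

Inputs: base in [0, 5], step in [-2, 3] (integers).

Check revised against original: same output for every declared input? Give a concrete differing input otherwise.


These are not equivalent — on base=0, step=-1 the outputs split (8 vs 13).
original: total := -1 | count := 0 | ((-(-2 + 5)) == (base - count)): false | step := 0 | (abs((-count)) <= max(count, 9)): true | step := 0 | total := 5 | result 8
revised: total := -1 | count := 0 | (!((-(-2 + 5)) == (base - count))): true | step := 0 | (max(count, 9) >= abs((-count))): true | step := 0 | total := 5 | result 13
verdict: not equivalent; witness: base=0, step=-1


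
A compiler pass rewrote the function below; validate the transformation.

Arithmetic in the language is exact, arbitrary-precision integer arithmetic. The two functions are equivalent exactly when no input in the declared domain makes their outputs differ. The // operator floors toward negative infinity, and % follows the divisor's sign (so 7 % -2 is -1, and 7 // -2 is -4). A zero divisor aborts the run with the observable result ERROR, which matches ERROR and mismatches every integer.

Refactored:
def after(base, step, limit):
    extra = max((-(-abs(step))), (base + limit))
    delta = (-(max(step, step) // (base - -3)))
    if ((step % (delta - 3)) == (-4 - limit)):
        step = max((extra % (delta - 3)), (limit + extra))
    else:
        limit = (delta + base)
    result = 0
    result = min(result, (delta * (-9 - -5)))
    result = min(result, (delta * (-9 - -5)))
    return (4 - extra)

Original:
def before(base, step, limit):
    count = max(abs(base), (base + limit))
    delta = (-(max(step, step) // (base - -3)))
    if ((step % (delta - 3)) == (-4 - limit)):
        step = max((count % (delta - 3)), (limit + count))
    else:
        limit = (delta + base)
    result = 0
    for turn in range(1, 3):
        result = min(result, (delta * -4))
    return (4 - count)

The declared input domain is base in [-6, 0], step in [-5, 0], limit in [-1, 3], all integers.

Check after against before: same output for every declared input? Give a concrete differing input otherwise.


On input base=-6, step=-5, limit=-1, before returns -2 while after returns -1.
verdict: not equivalent; witness: base=-6, step=-5, limit=-1


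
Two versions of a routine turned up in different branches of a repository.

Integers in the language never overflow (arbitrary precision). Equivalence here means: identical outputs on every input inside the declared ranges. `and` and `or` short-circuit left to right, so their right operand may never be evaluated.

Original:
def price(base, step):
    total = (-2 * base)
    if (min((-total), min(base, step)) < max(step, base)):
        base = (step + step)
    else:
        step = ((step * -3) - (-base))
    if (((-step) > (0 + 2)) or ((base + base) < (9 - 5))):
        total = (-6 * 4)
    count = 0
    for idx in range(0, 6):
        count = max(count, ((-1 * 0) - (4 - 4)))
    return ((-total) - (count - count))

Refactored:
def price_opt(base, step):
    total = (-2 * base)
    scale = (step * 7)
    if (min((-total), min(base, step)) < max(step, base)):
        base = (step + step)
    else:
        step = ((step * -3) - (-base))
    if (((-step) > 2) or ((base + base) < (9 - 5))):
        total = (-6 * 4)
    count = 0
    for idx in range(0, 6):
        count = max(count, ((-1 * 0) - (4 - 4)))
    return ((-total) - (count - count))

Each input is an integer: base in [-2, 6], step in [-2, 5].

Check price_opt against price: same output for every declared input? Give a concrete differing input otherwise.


Equivalent — the differences include statement counts differ, plus arithmetic usage differs, plus constant usage differs, plus local variable names differ, yet no declared input distinguishes the two.
As a probe, take base=0, step=0: price runs total=0, then (min((-total), min(base, step)) < max(step, base)) is false, then step=0, then (((-step) > (0 + 2)) or ((base + base) < (9 - 5))) is true, then total=-24, then count=0, then (idx=0), then count=0, then (idx=1), then count=0, then (idx=2), then count=0, then (idx=3), then count=0, then (idx=4), then count=0, then (idx=5), then count=0, then returns 24; price_opt runs total=0, then scale=0, then (min((-total), min(base, step)) < max(step, base)) is false, then step=0, then (((-step) > 2) or ((base + base) < (9 - 5))) is true, then total=-24, then count=0, then (idx=0), then count=0, then (idx=1), then count=0, then (idx=2), then count=0, then (idx=3), then count=0, then (idx=4), then count=0, then (idx=5), then count=0, then returns 24; both end at 24.
Sweeping the whole domain (72 inputs) finds no disagreement.
verdict: equivalent


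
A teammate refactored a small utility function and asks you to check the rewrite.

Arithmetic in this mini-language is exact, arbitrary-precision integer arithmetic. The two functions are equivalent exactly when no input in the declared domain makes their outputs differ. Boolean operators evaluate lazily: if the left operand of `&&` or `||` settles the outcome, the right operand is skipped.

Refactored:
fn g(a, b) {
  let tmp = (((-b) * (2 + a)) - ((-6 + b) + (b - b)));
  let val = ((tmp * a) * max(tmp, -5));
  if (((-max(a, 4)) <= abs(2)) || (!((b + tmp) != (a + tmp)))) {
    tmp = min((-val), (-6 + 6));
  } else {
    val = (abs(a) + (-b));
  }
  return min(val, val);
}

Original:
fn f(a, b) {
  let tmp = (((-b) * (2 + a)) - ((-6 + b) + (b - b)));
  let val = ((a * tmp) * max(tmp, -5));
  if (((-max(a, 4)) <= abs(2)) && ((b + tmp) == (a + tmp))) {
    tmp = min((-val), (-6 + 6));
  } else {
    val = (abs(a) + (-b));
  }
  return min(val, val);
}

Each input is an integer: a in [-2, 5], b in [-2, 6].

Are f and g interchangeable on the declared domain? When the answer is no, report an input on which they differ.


Consider the input a=-2, b=-1.
f: tmp := 7 | val := -98 | (((-max(a, 4)) <= abs(2)) && ((b + tmp) == (a + tmp))): false | val := 3 | result 3
g: tmp := 7 | val := -98 | (((-max(a, 4)) <= abs(2)) || (!((b + tmp) != (a + tmp)))): true | tmp := 0 | result -98
3 != -98, so the rewrite changes behavior.
verdict: not equivalent; witness: a=-2, b=-1


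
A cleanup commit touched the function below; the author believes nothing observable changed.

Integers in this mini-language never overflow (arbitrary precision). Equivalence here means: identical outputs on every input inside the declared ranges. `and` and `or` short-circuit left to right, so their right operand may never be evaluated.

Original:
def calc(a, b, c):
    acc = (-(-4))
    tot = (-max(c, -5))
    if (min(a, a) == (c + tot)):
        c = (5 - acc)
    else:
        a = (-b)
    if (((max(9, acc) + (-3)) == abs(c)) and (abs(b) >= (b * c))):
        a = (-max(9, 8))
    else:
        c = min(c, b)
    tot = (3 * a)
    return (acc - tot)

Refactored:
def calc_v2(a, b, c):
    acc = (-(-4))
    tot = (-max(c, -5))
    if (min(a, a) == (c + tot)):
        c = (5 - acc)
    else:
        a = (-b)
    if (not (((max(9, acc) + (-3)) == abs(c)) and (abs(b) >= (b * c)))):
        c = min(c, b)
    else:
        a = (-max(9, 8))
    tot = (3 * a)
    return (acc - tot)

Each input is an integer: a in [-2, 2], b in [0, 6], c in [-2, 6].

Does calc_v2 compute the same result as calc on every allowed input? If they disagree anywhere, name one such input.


The two versions differ — the changes include boolean connective usage differs.
One worked example (a=-1, b=1, c=0) — calc: acc becomes 4; next tot becomes 0; next (min(a, a) == (c + tot)) evaluates to false; next a becomes -1; next (((max(9, acc) + (-3)) == abs(c)) and (abs(b) >= (b * c))) evaluates to false; next c becomes 0; next tot becomes -3; next final value 7; calc_v2: acc becomes 4; next tot becomes 0; next (min(a, a) == (c + tot)) evaluates to false; next a becomes -1; next (not (((max(9, acc) + (-3)) == abs(c)) and (abs(b) >= (b * c)))) evaluates to true; next c becomes 0; next tot becomes -3; next final value 7; agreement on 7.
Across all 315 domain points the two functions coincide.
verdict: equivalent


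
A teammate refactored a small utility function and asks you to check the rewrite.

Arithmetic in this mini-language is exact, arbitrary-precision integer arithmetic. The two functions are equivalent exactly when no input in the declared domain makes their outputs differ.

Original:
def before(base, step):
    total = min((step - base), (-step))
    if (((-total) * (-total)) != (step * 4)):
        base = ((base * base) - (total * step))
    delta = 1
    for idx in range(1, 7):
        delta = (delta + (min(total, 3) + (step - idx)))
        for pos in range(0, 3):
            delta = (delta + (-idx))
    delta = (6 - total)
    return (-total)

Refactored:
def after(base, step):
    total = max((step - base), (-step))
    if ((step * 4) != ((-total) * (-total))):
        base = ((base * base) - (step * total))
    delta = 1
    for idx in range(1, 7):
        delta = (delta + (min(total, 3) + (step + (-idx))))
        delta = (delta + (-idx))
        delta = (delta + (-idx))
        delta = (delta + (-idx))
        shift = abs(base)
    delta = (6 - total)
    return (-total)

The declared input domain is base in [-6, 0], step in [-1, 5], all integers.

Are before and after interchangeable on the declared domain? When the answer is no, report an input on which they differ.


There is a counterexample at base=-6, step=-1: -1 on one side, -5 on the other.
before: total = 1; (((-total) * (-total)) != (step * 4)) -> true; base = 37; delta = 1; [idx=1]; delta = 0; [pos=0]; delta = -1; [pos=1]; delta = -2; [pos=2]; delta = -3; [idx=2]; delta = -5; [pos=0]; delta = -7; [pos=1]; delta = -9; [pos=2]; delta = -11; [idx=3]; delta = -14; [pos=0]; delta = -17; [pos=1]; delta = -20; [pos=2]; delta = -23; [idx=4]; delta = -27; [pos=0]; delta = -31; [pos=1]; delta = -35; [pos=2]; delta = -39; [idx=5]; delta = -44; [pos=0]; delta = -49; [pos=1]; delta = -54; [pos=2]; delta = -59; [idx=6]; delta = -65; [pos=0]; delta = -71; [pos=1]; delta = -77; [pos=2]; delta = -83; delta = 5; return -1
after: total = 5; ((step * 4) != ((-total) * (-total))) -> true; base = 41; delta = 1; [idx=1]; delta = 2; delta = 1; delta = 0; delta = -1; shift = 41; [idx=2]; delta = -1; delta = -3; delta = -5; delta = -7; shift = 41; [idx=3]; delta = -8; delta = -11; delta = -14; delta = -17; shift = 41; [idx=4]; delta = -19; delta = -23; delta = -27; delta = -31; shift = 41; [idx=5]; delta = -34; delta = -39; delta = -44; delta = -49; shift = 41; [idx=6]; delta = -53; delta = -59; delta = -65; delta = -71; shift = 41; delta = 1; return -5
verdict: not equivalent; witness: base=-6, step=-1


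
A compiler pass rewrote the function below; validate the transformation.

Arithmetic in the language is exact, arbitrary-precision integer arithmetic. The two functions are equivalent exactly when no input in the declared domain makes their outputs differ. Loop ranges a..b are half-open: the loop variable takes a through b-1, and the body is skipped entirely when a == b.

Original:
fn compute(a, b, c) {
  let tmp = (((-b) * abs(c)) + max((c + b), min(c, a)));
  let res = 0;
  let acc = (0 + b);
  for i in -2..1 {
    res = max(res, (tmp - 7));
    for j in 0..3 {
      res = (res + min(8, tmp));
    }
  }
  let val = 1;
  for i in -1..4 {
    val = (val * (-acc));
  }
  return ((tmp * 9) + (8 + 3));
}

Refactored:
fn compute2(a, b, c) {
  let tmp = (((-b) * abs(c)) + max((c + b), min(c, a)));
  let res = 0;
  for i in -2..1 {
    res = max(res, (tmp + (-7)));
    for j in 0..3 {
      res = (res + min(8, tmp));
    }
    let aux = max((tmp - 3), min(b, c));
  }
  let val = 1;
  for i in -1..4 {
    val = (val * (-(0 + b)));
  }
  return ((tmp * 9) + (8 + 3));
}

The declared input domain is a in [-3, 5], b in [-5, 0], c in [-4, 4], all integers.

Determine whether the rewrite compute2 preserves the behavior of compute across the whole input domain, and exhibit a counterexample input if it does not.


Although arithmetic usage differs; local variable names differ; min/max/abs usage differs; constant usage differs, 486/486 inputs agree.
verdict: equivalent


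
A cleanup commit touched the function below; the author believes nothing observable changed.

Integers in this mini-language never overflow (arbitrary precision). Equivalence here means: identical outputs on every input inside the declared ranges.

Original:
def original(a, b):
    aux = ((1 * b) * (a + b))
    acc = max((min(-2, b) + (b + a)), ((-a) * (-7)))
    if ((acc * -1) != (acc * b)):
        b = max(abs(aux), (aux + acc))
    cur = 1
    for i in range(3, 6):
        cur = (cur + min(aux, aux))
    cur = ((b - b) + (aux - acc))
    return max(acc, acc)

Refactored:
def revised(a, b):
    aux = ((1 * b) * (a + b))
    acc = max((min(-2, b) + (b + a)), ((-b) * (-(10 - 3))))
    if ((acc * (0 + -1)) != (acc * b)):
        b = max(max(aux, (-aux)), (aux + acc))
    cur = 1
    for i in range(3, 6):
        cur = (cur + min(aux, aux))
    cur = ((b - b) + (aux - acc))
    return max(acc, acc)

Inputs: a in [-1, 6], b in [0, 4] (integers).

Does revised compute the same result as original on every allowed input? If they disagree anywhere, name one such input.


On input a=-1, b=0, original returns -3 while revised returns 0.
verdict: not equivalent; witness: a=-1, b=0


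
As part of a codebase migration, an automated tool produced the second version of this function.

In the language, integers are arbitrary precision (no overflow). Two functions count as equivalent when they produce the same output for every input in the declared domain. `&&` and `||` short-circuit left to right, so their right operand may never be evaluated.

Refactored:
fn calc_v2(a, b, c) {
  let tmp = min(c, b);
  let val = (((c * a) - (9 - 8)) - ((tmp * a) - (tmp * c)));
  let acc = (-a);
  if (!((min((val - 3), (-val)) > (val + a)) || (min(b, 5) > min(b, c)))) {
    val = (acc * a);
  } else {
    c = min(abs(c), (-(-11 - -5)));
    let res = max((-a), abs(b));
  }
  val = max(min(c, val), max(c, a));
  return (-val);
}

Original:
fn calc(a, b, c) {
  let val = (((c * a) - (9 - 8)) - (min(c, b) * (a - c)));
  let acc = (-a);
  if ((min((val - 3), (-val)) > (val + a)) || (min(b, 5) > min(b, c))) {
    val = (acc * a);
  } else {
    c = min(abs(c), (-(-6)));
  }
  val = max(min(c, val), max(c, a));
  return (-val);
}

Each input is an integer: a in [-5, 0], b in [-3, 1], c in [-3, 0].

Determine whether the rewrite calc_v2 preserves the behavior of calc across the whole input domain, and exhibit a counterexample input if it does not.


Not equivalent: a=-5, b=-3, c=-3 separates them (-3 vs 3).
calc: val = 8; acc = 5; ((min((val - 3), (-val)) > (val + a)) || (min(b, 5) > min(b, c))) -> false; c = 3; val = 3; return -3
calc_v2: tmp = -3; val = 8; acc = 5; (!((min((val - 3), (-val)) > (val + a)) || (min(b, 5) > min(b, c)))) -> true; val = -25; val = -3; return 3
verdict: not equivalent; witness: a=-5, b=-3, c=-3


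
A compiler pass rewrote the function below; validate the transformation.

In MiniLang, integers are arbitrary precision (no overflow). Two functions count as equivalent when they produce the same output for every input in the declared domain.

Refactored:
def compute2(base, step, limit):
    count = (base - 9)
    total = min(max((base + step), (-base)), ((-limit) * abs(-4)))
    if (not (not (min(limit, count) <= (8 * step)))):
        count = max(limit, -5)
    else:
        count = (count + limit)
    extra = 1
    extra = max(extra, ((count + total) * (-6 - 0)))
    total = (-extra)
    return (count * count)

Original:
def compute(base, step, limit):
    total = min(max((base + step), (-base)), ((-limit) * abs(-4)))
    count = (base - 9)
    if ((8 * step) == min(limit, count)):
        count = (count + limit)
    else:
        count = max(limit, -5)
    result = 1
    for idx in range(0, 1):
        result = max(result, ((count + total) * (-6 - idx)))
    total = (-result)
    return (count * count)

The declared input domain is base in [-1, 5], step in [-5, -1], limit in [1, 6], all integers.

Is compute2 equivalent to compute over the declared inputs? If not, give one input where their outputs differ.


The rewrite breaks on base=-1, step=-5, limit=1, where the results are 1 and 81.
compute: total becomes -4; next count becomes -10; next ((8 * step) == min(limit, count)) evaluates to false; next count becomes 1; next result becomes 1; next at idx=0:; next result becomes 18; next total becomes -18; next final value 1
compute2: count becomes -10; next total becomes -4; next (not (not (min(limit, count) <= (8 * step)))) evaluates to false; next count becomes -9; next extra becomes 1; next extra becomes 78; next total becomes -78; next final value 81
verdict: not equivalent; witness: base=-1, step=-5, limit=1


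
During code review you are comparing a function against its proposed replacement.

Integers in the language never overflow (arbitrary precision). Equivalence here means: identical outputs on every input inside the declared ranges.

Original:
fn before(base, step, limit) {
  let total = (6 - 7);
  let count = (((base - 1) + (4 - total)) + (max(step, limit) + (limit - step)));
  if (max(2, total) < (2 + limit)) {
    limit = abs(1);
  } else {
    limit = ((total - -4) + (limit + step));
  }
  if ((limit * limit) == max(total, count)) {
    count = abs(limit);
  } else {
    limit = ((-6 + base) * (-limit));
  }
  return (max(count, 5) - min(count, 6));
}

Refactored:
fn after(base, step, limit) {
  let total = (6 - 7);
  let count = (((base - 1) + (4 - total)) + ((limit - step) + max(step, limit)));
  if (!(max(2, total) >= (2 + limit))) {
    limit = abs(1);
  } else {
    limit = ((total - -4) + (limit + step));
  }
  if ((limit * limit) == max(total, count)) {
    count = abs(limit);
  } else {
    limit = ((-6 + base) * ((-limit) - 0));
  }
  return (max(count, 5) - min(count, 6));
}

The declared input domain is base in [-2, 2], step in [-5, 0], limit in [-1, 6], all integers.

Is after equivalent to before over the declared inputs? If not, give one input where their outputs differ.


Comparing the listings, the differences include: constant usage differs; also comparison usage differs; also arithmetic usage differs; also boolean connective usage differs.
One worked example (base=2, step=0, limit=6) — before: total=-1, then count=18, then (max(2, total) < (2 + limit)) is true, then limit=1, then ((limit * limit) == max(total, count)) is false, then limit=4, then returns 12; after: total=-1, then count=18, then (!(max(2, total) >= (2 + limit))) is true, then limit=1, then ((limit * limit) == max(total, count)) is false, then limit=4, then returns 12; agreement on 12.
Sweeping the whole domain (240 inputs) finds no disagreement.
verdict: equivalent
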